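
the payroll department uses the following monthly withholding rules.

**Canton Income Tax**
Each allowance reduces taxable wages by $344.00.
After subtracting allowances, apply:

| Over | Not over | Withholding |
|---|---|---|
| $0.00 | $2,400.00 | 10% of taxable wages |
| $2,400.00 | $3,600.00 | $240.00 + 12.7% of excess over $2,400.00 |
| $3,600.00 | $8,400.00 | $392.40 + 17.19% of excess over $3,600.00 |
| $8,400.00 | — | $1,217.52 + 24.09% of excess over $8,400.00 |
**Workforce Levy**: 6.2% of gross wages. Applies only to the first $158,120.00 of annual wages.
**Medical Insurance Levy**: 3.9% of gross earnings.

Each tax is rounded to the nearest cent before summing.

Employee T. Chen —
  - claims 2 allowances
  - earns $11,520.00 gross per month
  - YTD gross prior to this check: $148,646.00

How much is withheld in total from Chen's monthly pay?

$2,840.06

Canton Income Tax: taxable = $11,520.00 − 2×$344.00 = $10,832.00
  $1,217.52 + 24.09% × ($10,832.00 − $8,400.00) = $1,217.52 + 24.09% × $2,432.00 = $1,803.39
Workforce Levy: cap $158,120.00 − YTD $148,646.00 = $9,474.00 subject; 6.2% × $9,474.00 = $587.39
Medical Insurance Levy: 3.9% × $11,520.00 = $449.28
Total: $1,803.39 + $587.39 + $449.28 = $2,840.06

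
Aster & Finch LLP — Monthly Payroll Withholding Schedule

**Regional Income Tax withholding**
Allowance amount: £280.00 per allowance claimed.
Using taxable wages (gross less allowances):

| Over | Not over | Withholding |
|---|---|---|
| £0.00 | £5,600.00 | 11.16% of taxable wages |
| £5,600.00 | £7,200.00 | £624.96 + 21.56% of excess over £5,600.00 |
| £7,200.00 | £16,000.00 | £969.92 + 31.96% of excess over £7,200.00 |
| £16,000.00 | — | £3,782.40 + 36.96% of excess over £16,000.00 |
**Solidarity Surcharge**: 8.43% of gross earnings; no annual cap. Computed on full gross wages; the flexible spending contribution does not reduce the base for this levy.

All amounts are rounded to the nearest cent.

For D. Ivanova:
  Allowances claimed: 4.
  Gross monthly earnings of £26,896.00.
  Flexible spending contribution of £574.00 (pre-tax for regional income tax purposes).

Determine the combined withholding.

Regional Income Tax: taxable = £26,896.00 − £574.00 − 4×£280.00 = £25,202.00
  £3,782.40 + 36.96% × (£25,202.00 − £16,000.00) = £3,782.40 + 36.96% × £9,202.00 = £7,183.46
Solidarity Surcharge: 8.43% × £26,896.00 = £2,267.33
Total: £7,183.46 + £2,267.33 = £9,450.79

£9,450.79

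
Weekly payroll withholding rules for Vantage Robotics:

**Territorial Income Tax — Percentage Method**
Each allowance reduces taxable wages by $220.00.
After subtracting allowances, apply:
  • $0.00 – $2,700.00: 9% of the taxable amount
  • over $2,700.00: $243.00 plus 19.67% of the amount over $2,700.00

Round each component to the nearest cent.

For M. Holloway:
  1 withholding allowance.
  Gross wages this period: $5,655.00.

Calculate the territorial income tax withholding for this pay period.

Territorial Income Tax: taxable = $5,655.00 − 1×$220.00 = $5,435.00
  $243.00 + 19.67% × ($5,435.00 − $2,700.00) = $243.00 + 19.67% × $2,735.00 = $780.97

$780.97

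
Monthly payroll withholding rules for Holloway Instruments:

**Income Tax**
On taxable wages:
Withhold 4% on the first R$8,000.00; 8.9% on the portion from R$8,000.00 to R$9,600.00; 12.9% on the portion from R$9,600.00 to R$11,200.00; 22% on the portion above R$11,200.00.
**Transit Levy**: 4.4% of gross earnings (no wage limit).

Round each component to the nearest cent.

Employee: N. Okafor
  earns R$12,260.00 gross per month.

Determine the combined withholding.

Income Tax: taxable = R$12,260.00
  R$668.80 + 22% × (R$12,260.00 − R$11,200.00) = R$668.80 + 22% × R$1,060.00 = R$902.00
Transit Levy: 4.4% × R$12,260.00 = R$539.44
Total: R$902.00 + R$539.44 = R$1,441.44

R$1,441.44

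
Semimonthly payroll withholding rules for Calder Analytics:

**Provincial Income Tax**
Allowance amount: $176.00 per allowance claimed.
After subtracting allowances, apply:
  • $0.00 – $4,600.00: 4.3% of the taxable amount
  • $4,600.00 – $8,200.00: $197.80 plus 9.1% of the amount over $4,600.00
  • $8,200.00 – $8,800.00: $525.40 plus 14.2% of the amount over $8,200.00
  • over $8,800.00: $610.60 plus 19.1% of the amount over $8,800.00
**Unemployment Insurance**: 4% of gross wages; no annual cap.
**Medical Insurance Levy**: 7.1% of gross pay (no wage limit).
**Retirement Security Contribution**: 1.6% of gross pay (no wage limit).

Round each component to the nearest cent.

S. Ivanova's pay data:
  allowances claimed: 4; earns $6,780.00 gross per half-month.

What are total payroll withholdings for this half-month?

Provincial Income Tax: taxable = $6,780.00 − 4×$176.00 = $6,076.00
  $197.80 + 9.1% × ($6,076.00 − $4,600.00) = $197.80 + 9.1% × $1,476.00 = $332.12
Unemployment Insurance: 4% × $6,780.00 = $271.20
Medical Insurance Levy: 7.1% × $6,780.00 = $481.38
Retirement Security Contribution: 1.6% × $6,780.00 = $108.48
Total: $332.12 + $271.20 + $481.38 + $108.48 = $1,193.18

$1,193.18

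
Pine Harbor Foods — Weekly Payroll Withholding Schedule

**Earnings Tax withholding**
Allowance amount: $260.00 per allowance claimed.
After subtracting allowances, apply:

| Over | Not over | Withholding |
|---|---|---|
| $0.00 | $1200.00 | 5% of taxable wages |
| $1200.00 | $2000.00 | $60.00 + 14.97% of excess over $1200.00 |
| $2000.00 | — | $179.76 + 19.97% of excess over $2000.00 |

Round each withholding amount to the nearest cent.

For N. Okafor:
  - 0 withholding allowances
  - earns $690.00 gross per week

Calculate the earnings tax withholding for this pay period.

$34.50

Earnings Tax: taxable = $690.00
  5% × $690.00 = $34.50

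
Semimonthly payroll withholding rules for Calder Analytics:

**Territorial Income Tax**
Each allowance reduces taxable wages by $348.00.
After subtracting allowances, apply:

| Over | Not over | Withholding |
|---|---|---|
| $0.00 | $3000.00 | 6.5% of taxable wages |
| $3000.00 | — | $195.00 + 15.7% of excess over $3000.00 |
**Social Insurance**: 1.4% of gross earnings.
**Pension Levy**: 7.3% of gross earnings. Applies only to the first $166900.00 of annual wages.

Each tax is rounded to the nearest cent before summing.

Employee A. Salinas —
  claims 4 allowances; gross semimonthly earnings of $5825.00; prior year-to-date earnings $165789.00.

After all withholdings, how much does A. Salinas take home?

$5242.37

Territorial Income Tax: taxable = $5825.00 − 4×$348.00 = $4433.00
  $195.00 + 15.7% × ($4433.00 − $3000.00) = $195.00 + 15.7% × $1433.00 = $419.98
Social Insurance: 1.4% × $5825.00 = $81.55
Pension Levy: cap $166900.00 − YTD $165789.00 = $1111.00 subject; 7.3% × $1111.00 = $81.10
Total withheld: $419.98 + $81.55 + $81.10 = $582.63
Net pay: $5825.00 − $582.63 = $5242.37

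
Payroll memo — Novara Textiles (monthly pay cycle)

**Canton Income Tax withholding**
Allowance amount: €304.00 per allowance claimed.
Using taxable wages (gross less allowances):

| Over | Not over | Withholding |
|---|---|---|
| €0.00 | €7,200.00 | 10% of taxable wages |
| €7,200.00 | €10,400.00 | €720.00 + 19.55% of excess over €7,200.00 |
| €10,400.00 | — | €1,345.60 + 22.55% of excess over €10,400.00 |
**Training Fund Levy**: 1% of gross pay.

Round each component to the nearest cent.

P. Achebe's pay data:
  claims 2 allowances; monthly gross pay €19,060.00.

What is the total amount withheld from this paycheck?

Canton Income Tax: taxable = €19,060.00 − 2×€304.00 = €18,452.00
  €1,345.60 + 22.55% × (€18,452.00 − €10,400.00) = €1,345.60 + 22.55% × €8,052.00 = €3,161.33
Training Fund Levy: 1% × €19,060.00 = €190.60
Total: €3,161.33 + €190.60 = €3,351.93

€3,351.93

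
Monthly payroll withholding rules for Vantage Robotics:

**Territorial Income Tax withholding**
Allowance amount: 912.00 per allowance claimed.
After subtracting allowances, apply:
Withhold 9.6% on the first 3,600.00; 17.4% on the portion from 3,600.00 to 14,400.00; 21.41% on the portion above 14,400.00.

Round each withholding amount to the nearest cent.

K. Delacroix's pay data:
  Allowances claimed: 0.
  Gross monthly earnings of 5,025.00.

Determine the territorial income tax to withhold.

Territorial Income Tax: taxable = 5,025.00
  345.60 + 17.4% × (5,025.00 − 3,600.00) = 345.60 + 17.4% × 1,425.00 = 593.55

593.55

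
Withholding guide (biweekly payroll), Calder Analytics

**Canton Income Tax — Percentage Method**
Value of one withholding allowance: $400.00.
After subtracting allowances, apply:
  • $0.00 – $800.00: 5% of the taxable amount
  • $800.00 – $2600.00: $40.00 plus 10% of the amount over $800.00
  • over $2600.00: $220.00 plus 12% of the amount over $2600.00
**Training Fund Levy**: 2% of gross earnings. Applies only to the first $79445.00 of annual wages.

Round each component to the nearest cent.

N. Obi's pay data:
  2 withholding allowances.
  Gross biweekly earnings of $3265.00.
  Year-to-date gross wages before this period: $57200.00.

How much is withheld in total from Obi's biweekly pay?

Canton Income Tax: taxable = $3265.00 − 2×$400.00 = $2465.00
  $40.00 + 10% × ($2465.00 − $800.00) = $40.00 + 10% × $1665.00 = $206.50
Training Fund Levy: 2% × $3265.00 = $65.30
Total: $206.50 + $65.30 = $271.80

$271.80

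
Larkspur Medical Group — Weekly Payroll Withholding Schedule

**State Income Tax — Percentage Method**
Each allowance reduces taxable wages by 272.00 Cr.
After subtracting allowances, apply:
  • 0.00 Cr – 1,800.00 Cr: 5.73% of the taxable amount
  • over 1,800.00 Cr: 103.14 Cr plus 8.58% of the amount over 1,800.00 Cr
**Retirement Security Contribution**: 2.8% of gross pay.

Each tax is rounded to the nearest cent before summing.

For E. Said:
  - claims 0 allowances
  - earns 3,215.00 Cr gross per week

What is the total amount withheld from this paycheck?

State Income Tax: taxable = 3,215.00 Cr
  103.14 Cr + 8.58% × (3,215.00 Cr − 1,800.00 Cr) = 103.14 Cr + 8.58% × 1,415.00 Cr = 224.55 Cr
Retirement Security Contribution: 2.8% × 3,215.00 Cr = 90.02 Cr
Total: 224.55 Cr + 90.02 Cr = 314.57 Cr

314.57 Cr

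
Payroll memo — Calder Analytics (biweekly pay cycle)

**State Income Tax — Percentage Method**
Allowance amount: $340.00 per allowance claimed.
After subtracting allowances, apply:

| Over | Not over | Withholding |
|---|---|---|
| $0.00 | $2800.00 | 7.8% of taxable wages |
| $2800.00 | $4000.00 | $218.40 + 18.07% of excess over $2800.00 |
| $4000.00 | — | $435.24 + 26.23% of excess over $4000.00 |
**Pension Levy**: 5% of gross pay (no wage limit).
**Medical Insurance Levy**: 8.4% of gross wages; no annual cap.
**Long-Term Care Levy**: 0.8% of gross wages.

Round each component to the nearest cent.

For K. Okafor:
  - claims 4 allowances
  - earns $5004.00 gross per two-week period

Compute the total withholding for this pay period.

State Income Tax: taxable = $5004.00 − 4×$340.00 = $3644.00
  $218.40 + 18.07% × ($3644.00 − $2800.00) = $218.40 + 18.07% × $844.00 = $370.91
Pension Levy: 5% × $5004.00 = $250.20
Medical Insurance Levy: 8.4% × $5004.00 = $420.34
Long-Term Care Levy: 0.8% × $5004.00 = $40.03
Total: $370.91 + $250.20 + $420.34 + $40.03 = $1081.48

$1081.48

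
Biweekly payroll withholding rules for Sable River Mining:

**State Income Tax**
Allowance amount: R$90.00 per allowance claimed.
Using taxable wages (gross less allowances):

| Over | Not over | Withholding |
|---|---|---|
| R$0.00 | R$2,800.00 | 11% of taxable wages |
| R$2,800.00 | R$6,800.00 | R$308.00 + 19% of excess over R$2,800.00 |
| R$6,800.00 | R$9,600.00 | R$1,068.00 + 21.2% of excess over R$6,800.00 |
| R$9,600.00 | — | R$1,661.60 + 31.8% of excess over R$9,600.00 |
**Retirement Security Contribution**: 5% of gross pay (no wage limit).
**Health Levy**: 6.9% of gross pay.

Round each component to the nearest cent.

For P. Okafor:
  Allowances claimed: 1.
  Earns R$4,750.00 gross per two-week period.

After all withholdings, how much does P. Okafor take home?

State Income Tax: taxable = R$4,750.00 − 1×R$90.00 = R$4,660.00
  R$308.00 + 19% × (R$4,660.00 − R$2,800.00) = R$308.00 + 19% × R$1,860.00 = R$661.40
Retirement Security Contribution: 5% × R$4,750.00 = R$237.50
Health Levy: 6.9% × R$4,750.00 = R$327.75
Total withheld: R$661.40 + R$237.50 + R$327.75 = R$1,226.65
Net pay: R$4,750.00 − R$1,226.65 = R$3,523.35

R$3,523.35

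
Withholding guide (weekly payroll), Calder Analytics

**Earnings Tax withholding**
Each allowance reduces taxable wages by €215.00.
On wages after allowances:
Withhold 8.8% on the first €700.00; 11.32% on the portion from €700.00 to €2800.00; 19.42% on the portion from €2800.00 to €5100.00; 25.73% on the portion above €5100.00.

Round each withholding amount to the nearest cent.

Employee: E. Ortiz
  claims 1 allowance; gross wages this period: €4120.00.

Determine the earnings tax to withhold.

€513.91

Earnings Tax: taxable = €4120.00 − 1×€215.00 = €3905.00
  €299.32 + 19.42% × (€3905.00 − €2800.00) = €299.32 + 19.42% × €1105.00 = €513.91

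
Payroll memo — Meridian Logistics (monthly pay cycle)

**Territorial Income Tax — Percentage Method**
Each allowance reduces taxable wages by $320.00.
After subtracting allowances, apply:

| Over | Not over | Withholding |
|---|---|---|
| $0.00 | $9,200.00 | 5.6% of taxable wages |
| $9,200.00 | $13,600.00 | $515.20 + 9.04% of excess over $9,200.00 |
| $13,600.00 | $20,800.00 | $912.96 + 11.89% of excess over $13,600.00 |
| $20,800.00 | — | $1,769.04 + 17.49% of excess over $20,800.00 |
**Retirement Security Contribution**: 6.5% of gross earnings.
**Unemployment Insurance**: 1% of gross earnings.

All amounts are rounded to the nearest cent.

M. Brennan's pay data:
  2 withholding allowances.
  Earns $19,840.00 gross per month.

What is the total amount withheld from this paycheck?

$3,066.80

Territorial Income Tax: taxable = $19,840.00 − 2×$320.00 = $19,200.00
  $912.96 + 11.89% × ($19,200.00 − $13,600.00) = $912.96 + 11.89% × $5,600.00 = $1,578.80
Retirement Security Contribution: 6.5% × $19,840.00 = $1,289.60
Unemployment Insurance: 1% × $19,840.00 = $198.40
Total: $1,578.80 + $1,289.60 + $198.40 = $3,066.80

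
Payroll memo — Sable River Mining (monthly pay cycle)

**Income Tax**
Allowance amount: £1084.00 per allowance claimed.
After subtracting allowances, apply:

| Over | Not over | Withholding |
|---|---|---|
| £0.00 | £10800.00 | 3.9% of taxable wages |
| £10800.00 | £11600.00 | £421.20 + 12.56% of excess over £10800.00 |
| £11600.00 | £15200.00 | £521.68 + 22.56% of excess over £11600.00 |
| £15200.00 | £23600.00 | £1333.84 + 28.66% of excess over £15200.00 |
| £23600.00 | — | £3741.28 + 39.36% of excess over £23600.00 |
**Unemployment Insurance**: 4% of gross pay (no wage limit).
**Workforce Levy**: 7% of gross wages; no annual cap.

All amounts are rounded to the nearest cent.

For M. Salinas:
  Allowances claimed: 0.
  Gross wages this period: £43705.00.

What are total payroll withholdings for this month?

£16462.16

Income Tax: taxable = £43705.00
  £3741.28 + 39.36% × (£43705.00 − £23600.00) = £3741.28 + 39.36% × £20105.00 = £11654.61
Unemployment Insurance: 4% × £43705.00 = £1748.20
Workforce Levy: 7% × £43705.00 = £3059.35
Total: £11654.61 + £1748.20 + £3059.35 = £16462.16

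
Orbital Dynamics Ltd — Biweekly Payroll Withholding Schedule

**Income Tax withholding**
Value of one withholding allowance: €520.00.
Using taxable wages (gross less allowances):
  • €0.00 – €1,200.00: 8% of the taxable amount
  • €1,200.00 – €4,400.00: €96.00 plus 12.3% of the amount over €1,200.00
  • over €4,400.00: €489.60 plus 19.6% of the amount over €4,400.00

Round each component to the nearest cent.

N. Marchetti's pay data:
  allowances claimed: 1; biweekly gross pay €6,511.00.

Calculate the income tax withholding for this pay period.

€801.44

Income Tax: taxable = €6,511.00 − 1×€520.00 = €5,991.00
  €489.60 + 19.6% × (€5,991.00 − €4,400.00) = €489.60 + 19.6% × €1,591.00 = €801.44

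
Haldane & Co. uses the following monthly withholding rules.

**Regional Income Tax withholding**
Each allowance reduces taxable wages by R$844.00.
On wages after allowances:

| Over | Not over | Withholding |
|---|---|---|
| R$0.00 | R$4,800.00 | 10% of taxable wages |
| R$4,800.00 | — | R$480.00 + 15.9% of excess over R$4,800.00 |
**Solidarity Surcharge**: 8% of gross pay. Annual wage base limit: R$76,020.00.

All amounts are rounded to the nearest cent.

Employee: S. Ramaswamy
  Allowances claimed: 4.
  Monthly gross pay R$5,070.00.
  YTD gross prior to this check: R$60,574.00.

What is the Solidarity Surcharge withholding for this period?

R$405.60

Solidarity Surcharge: 8% × R$5,070.00 = R$405.60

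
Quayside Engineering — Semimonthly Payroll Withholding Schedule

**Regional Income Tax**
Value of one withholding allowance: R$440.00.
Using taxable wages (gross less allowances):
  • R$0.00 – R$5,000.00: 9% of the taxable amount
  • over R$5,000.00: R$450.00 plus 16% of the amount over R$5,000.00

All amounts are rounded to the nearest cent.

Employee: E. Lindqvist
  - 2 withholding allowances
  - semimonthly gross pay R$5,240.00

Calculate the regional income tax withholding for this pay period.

R$392.40

Regional Income Tax: taxable = R$5,240.00 − 2×R$440.00 = R$4,360.00
  9% × R$4,360.00 = R$392.40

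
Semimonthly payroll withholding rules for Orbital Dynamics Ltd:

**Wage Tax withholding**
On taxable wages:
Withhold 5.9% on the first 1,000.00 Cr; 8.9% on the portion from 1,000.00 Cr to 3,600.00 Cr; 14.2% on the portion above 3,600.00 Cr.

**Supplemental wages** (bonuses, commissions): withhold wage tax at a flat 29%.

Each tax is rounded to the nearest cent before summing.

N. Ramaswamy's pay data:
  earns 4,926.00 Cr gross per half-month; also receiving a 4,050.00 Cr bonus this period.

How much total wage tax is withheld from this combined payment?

1,653.19 Cr

Wage Tax: taxable = 4,926.00 Cr
  290.40 Cr + 14.2% × (4,926.00 Cr − 3,600.00 Cr) = 290.40 Cr + 14.2% × 1,326.00 Cr = 478.69 Cr
Supplemental (29% flat on bonus): 29% × 4,050.00 Cr = 1,174.50 Cr
Total wage tax: 478.69 Cr + 1,174.50 Cr = 1,653.19 Cr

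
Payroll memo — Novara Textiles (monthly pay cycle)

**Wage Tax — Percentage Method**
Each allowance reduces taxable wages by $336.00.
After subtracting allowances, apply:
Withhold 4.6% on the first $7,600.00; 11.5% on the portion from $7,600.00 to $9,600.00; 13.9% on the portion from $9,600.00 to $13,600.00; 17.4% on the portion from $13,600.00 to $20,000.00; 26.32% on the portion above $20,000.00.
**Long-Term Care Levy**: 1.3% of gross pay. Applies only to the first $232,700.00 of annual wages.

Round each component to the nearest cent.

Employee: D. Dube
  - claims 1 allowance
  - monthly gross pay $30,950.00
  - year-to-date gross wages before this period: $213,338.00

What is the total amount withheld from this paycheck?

Wage Tax: taxable = $30,950.00 − 1×$336.00 = $30,614.00
  $2,249.20 + 26.32% × ($30,614.00 − $20,000.00) = $2,249.20 + 26.32% × $10,614.00 = $5,042.80
Long-Term Care Levy: cap $232,700.00 − YTD $213,338.00 = $19,362.00 subject; 1.3% × $19,362.00 = $251.71
Total: $5,042.80 + $251.71 = $5,294.51

$5,294.51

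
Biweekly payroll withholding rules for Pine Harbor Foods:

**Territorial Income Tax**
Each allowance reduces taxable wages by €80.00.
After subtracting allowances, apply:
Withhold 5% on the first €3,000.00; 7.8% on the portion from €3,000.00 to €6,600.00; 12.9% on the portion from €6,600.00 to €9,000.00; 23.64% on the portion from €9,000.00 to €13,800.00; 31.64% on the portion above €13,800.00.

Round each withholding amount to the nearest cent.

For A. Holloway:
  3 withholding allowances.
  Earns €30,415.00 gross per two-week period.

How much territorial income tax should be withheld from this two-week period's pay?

€7,056.17

Territorial Income Tax: taxable = €30,415.00 − 3×€80.00 = €30,175.00
  €1,875.12 + 31.64% × (€30,175.00 − €13,800.00) = €1,875.12 + 31.64% × €16,375.00 = €7,056.17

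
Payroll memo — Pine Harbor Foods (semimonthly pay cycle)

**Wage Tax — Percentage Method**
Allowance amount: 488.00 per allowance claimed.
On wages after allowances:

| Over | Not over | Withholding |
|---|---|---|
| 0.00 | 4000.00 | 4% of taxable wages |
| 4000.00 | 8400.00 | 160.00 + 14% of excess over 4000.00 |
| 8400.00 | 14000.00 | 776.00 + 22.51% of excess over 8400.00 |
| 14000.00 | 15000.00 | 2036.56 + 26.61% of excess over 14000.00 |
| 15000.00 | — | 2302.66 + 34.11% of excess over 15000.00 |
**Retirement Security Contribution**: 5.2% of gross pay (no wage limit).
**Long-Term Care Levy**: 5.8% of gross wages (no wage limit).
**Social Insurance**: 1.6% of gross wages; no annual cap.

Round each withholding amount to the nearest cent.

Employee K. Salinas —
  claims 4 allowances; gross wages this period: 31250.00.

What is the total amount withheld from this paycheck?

11117.21

Wage Tax: taxable = 31250.00 − 4×488.00 = 29298.00
  2302.66 + 34.11% × (29298.00 − 15000.00) = 2302.66 + 34.11% × 14298.00 = 7179.71
Retirement Security Contribution: 5.2% × 31250.00 = 1625.00
Long-Term Care Levy: 5.8% × 31250.00 = 1812.50
Social Insurance: 1.6% × 31250.00 = 500.00
Total: 7179.71 + 1625.00 + 1812.50 + 500.00 = 11117.21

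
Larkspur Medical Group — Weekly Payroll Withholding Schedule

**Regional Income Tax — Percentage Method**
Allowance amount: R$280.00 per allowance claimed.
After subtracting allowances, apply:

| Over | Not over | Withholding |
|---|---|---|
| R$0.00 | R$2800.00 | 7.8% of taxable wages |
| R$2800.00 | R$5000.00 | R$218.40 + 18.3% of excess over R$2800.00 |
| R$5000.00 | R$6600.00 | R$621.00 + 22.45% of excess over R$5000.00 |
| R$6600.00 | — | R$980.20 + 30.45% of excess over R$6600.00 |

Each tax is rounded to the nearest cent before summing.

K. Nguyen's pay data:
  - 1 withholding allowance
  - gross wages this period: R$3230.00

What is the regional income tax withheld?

Regional Income Tax: taxable = R$3230.00 − 1×R$280.00 = R$2950.00
  R$218.40 + 18.3% × (R$2950.00 − R$2800.00) = R$218.40 + 18.3% × R$150.00 = R$245.85

R$245.85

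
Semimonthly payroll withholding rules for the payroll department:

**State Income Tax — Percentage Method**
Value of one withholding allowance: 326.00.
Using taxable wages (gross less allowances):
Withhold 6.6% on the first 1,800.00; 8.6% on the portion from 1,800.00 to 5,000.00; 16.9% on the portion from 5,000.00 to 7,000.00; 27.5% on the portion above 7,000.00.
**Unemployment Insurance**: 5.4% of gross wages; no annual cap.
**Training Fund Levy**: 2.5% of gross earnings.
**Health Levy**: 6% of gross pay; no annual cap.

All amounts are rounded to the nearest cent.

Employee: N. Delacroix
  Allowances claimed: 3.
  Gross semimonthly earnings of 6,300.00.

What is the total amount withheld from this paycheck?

State Income Tax: taxable = 6,300.00 − 3×326.00 = 5,322.00
  394.00 + 16.9% × (5,322.00 − 5,000.00) = 394.00 + 16.9% × 322.00 = 448.42
Unemployment Insurance: 5.4% × 6,300.00 = 340.20
Training Fund Levy: 2.5% × 6,300.00 = 157.50
Health Levy: 6% × 6,300.00 = 378.00
Total: 448.42 + 340.20 + 157.50 + 378.00 = 1,324.12

1,324.12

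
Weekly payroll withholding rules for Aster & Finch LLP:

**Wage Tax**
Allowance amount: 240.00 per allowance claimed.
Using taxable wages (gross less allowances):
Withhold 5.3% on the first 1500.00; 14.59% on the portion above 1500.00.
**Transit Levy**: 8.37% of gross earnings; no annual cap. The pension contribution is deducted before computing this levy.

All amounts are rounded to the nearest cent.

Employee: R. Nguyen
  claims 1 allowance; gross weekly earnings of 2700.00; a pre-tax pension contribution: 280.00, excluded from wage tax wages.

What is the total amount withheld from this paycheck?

381.26

Wage Tax: taxable = 2700.00 − 280.00 − 1×240.00 = 2180.00
  79.50 + 14.59% × (2180.00 − 1500.00) = 79.50 + 14.59% × 680.00 = 178.71
Transit Levy: 8.37% × 2420.00 = 202.55
Total: 178.71 + 202.55 = 381.26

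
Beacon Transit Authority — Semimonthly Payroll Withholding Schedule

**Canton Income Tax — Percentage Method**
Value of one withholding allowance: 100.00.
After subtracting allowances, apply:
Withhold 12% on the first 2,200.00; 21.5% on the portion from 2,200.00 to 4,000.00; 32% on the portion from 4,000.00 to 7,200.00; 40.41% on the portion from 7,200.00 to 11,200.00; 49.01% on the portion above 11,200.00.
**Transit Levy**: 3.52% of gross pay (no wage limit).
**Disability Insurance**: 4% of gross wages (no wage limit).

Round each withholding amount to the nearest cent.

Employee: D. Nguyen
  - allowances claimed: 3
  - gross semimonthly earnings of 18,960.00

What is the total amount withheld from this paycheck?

Canton Income Tax: taxable = 18,960.00 − 3×100.00 = 18,660.00
  3,291.40 + 49.01% × (18,660.00 − 11,200.00) = 3,291.40 + 49.01% × 7,460.00 = 6,947.55
Transit Levy: 3.52% × 18,960.00 = 667.39
Disability Insurance: 4% × 18,960.00 = 758.40
Total: 6,947.55 + 667.39 + 758.40 = 8,373.34

8,373.34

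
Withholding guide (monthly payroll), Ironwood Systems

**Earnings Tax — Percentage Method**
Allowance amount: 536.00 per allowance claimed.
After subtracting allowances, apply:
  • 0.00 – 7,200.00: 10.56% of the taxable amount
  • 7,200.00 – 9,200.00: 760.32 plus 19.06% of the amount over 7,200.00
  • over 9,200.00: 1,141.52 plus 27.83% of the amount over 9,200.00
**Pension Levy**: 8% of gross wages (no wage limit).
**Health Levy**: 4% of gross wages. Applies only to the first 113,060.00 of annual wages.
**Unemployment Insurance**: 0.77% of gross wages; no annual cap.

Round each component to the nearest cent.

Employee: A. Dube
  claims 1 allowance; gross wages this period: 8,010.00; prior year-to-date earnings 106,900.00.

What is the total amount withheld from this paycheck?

1,761.42

Earnings Tax: taxable = 8,010.00 − 1×536.00 = 7,474.00
  760.32 + 19.06% × (7,474.00 − 7,200.00) = 760.32 + 19.06% × 274.00 = 812.54
Pension Levy: 8% × 8,010.00 = 640.80
Health Levy: cap 113,060.00 − YTD 106,900.00 = 6,160.00 subject; 4% × 6,160.00 = 246.40
Unemployment Insurance: 0.77% × 8,010.00 = 61.68
Total: 812.54 + 640.80 + 246.40 + 61.68 = 1,761.42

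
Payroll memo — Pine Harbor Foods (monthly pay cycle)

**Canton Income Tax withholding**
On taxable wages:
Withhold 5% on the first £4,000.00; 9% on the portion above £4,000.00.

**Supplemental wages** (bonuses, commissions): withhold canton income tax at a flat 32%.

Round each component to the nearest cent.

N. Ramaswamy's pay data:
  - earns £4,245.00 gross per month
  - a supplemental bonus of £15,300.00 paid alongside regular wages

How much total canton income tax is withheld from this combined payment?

£5,118.05

Canton Income Tax: taxable = £4,245.00
  £200.00 + 9% × (£4,245.00 − £4,000.00) = £200.00 + 9% × £245.00 = £222.05
Supplemental (32% flat on bonus): 32% × £15,300.00 = £4,896.00
Total canton income tax: £222.05 + £4,896.00 = £5,118.05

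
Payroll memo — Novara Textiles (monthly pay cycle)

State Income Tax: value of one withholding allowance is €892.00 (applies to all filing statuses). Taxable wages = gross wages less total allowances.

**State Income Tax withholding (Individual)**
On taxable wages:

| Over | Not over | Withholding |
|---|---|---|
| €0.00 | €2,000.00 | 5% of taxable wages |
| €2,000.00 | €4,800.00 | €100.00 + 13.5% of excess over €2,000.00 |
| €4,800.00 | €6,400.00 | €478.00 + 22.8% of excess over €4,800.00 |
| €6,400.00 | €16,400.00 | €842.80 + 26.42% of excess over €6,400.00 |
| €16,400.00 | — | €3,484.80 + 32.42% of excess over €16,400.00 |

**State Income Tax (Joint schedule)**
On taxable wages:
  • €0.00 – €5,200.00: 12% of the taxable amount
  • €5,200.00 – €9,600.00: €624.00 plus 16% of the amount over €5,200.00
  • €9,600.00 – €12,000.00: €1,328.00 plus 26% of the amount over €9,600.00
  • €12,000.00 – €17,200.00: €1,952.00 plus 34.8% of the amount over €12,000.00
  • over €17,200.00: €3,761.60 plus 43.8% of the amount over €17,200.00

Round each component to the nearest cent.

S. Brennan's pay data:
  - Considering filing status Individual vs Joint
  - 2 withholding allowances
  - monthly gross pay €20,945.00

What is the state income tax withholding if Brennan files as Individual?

State Income Tax (Individual): taxable = €20,945.00 − 2×€892.00 = €19,161.00
  €3,484.80 + 32.42% × (€19,161.00 − €16,400.00) = €3,484.80 + 32.42% × €2,761.00 = €4,379.92

€4,379.92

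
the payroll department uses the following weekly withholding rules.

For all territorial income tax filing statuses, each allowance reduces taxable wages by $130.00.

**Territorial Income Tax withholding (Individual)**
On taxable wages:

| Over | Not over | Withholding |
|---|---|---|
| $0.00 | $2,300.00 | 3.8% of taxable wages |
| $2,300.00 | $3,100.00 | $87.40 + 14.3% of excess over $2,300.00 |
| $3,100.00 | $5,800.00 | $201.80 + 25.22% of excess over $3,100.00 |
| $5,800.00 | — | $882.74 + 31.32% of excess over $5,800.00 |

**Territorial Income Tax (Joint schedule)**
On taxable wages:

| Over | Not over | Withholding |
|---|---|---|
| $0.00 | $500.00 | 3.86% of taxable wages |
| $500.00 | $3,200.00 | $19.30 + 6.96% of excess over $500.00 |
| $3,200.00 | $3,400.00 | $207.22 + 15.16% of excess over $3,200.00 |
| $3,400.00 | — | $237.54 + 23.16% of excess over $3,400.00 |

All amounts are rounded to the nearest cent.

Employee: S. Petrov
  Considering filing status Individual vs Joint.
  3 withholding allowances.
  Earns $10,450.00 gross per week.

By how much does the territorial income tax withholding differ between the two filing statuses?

$436.97

Territorial Income Tax (Individual): taxable = $10,450.00 − 3×$130.00 = $10,060.00
  $882.74 + 31.32% × ($10,060.00 − $5,800.00) = $882.74 + 31.32% × $4,260.00 = $2,216.97
Territorial Income Tax (Joint): taxable = $10,450.00 − 3×$130.00 = $10,060.00
  $237.54 + 23.16% × ($10,060.00 − $3,400.00) = $237.54 + 23.16% × $6,660.00 = $1,780.00
Difference: |$2,216.97 − $1,780.00| = $436.97 (higher under Individual)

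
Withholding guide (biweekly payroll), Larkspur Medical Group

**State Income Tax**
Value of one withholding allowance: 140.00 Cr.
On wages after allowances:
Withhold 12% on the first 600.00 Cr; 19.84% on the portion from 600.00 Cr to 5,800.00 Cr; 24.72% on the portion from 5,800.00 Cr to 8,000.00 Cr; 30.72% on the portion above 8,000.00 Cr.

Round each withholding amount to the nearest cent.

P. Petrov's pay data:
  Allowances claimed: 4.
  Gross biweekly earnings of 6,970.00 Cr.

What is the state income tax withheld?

State Income Tax: taxable = 6,970.00 Cr − 4×140.00 Cr = 6,410.00 Cr
  1,103.68 Cr + 24.72% × (6,410.00 Cr − 5,800.00 Cr) = 1,103.68 Cr + 24.72% × 610.00 Cr = 1,254.47 Cr

1,254.47 Cr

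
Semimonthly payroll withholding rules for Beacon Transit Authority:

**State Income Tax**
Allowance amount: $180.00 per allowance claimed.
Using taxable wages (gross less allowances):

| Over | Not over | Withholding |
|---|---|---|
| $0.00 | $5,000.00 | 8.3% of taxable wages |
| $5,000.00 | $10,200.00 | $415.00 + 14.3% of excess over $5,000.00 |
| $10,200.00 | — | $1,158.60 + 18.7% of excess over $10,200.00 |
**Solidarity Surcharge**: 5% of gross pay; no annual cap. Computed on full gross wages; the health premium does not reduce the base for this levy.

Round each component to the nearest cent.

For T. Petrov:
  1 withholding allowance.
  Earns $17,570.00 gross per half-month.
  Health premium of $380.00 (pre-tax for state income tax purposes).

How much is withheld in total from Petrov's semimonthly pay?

$3,310.57

State Income Tax: taxable = $17,570.00 − $380.00 − 1×$180.00 = $17,010.00
  $1,158.60 + 18.7% × ($17,010.00 − $10,200.00) = $1,158.60 + 18.7% × $6,810.00 = $2,432.07
Solidarity Surcharge: 5% × $17,570.00 = $878.50
Total: $2,432.07 + $878.50 = $3,310.57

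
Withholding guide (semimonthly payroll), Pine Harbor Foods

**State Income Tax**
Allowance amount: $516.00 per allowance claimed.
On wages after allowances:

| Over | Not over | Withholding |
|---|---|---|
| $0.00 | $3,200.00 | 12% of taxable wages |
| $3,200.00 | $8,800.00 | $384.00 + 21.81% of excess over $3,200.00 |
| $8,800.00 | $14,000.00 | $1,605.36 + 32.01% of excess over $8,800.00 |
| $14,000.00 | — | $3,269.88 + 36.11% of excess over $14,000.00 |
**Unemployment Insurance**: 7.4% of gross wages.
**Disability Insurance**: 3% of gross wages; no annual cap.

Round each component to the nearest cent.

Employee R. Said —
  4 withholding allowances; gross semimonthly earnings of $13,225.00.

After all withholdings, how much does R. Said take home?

State Income Tax: taxable = $13,225.00 − 4×$516.00 = $11,161.00
  $1,605.36 + 32.01% × ($11,161.00 − $8,800.00) = $1,605.36 + 32.01% × $2,361.00 = $2,361.12
Unemployment Insurance: 7.4% × $13,225.00 = $978.65
Disability Insurance: 3% × $13,225.00 = $396.75
Total withheld: $2,361.12 + $978.65 + $396.75 = $3,736.52
Net pay: $13,225.00 − $3,736.52 = $9,488.48

$9,488.48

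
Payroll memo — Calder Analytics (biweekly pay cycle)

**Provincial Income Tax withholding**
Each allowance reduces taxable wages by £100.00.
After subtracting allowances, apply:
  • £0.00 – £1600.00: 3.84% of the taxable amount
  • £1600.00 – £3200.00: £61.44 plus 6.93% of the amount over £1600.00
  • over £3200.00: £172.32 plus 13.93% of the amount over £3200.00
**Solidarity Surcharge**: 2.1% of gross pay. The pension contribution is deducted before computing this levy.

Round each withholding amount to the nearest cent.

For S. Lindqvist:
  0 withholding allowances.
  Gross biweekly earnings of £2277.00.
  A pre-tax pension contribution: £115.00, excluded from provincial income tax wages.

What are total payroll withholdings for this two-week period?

Provincial Income Tax: taxable = £2277.00 − £115.00 = £2162.00
  £61.44 + 6.93% × (£2162.00 − £1600.00) = £61.44 + 6.93% × £562.00 = £100.39
Solidarity Surcharge: 2.1% × £2162.00 = £45.40
Total: £100.39 + £45.40 = £145.79

£145.79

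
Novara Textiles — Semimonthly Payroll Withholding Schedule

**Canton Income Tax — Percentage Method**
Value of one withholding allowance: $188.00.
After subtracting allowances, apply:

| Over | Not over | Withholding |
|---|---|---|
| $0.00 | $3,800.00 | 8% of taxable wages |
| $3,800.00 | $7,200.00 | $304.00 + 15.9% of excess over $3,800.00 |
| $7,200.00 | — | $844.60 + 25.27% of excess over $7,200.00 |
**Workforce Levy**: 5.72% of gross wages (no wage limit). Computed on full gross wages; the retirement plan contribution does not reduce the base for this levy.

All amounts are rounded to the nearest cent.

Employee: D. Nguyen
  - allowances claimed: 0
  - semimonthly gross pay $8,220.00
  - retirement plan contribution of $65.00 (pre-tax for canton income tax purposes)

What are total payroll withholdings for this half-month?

$1,556.11

Canton Income Tax: taxable = $8,220.00 − $65.00 = $8,155.00
  $844.60 + 25.27% × ($8,155.00 − $7,200.00) = $844.60 + 25.27% × $955.00 = $1,085.93
Workforce Levy: 5.72% × $8,220.00 = $470.18
Total: $1,085.93 + $470.18 = $1,556.11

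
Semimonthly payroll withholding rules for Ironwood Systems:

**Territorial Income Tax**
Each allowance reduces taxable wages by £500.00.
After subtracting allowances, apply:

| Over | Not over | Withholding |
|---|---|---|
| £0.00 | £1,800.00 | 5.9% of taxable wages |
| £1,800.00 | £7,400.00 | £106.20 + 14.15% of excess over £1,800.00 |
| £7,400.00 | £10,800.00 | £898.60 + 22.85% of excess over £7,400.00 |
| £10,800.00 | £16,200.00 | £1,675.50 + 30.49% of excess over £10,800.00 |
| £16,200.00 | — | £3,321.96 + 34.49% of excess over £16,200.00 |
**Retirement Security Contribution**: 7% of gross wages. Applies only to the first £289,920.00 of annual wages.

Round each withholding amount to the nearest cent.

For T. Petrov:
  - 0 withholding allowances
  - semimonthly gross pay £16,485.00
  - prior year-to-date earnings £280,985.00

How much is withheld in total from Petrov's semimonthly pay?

£4,045.71

Territorial Income Tax: taxable = £16,485.00
  £3,321.96 + 34.49% × (£16,485.00 − £16,200.00) = £3,321.96 + 34.49% × £285.00 = £3,420.26
Retirement Security Contribution: cap £289,920.00 − YTD £280,985.00 = £8,935.00 subject; 7% × £8,935.00 = £625.45
Total: £3,420.26 + £625.45 = £4,045.71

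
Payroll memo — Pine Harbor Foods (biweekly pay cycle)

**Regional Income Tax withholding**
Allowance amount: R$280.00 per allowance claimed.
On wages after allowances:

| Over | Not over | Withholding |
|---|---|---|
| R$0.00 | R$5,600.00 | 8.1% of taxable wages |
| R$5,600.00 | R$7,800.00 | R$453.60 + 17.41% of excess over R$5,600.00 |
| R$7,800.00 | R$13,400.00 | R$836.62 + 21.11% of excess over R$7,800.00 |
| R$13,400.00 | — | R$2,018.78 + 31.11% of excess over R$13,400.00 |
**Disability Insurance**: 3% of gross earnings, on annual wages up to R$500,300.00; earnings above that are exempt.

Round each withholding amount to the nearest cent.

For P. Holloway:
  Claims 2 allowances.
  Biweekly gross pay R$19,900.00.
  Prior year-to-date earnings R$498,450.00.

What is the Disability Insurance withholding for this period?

Disability Insurance: cap R$500,300.00 − YTD R$498,450.00 = R$1,850.00 subject; 3% × R$1,850.00 = R$55.50

R$55.50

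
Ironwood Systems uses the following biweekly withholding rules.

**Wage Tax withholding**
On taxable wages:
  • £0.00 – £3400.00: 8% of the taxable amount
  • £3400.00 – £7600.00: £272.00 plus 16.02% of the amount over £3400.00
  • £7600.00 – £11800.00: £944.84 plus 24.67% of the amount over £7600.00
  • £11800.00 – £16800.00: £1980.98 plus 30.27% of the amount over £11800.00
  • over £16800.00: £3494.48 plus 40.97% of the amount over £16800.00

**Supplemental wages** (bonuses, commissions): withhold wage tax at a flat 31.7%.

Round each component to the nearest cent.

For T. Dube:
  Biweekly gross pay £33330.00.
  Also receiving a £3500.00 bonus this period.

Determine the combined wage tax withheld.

Wage Tax: taxable = £33330.00
  £3494.48 + 40.97% × (£33330.00 − £16800.00) = £3494.48 + 40.97% × £16530.00 = £10266.82
Supplemental (31.7% flat on bonus): 31.7% × £3500.00 = £1109.50
Total wage tax: £10266.82 + £1109.50 = £11376.32

£11376.32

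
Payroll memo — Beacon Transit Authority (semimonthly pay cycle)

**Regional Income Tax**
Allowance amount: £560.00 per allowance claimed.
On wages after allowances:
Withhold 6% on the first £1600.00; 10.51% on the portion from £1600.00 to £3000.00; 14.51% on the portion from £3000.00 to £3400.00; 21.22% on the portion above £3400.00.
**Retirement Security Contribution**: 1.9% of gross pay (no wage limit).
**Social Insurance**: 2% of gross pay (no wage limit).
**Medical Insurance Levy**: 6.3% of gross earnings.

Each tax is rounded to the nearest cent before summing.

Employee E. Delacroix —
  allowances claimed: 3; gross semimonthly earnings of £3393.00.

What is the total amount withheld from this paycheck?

£453.97

Regional Income Tax: taxable = £3393.00 − 3×£560.00 = £1713.00
  £96.00 + 10.51% × (£1713.00 − £1600.00) = £96.00 + 10.51% × £113.00 = £107.88
Retirement Security Contribution: 1.9% × £3393.00 = £64.47
Social Insurance: 2% × £3393.00 = £67.86
Medical Insurance Levy: 6.3% × £3393.00 = £213.76
Total: £107.88 + £64.47 + £67.86 + £213.76 = £453.97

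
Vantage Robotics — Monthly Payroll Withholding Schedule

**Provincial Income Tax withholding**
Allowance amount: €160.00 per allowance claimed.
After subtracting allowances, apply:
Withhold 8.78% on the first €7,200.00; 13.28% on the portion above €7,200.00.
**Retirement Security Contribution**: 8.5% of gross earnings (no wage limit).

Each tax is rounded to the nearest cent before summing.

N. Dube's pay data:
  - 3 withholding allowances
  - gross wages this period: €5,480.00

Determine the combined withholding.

Provincial Income Tax: taxable = €5,480.00 − 3×€160.00 = €5,000.00
  8.78% × €5,000.00 = €439.00
Retirement Security Contribution: 8.5% × €5,480.00 = €465.80
Total: €439.00 + €465.80 = €904.80

€904.80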